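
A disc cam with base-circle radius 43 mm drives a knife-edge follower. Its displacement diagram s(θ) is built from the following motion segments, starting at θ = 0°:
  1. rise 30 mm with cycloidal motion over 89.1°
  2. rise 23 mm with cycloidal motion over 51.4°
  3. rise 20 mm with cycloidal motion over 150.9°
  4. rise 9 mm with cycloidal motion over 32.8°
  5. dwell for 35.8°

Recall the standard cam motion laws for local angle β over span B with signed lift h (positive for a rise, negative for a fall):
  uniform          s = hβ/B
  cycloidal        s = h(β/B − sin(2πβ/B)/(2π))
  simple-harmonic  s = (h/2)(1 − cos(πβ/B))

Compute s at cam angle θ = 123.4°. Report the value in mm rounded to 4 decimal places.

seg 1 [0°–89.1°] cycloidal, h=30: full span → s += 30 → s = 30.0000
seg 2 [89.1°–140.5°] cycloidal, h=23: θ=123.4° here. β=34.3, B=51.4. 23·(0.6673 − sin(2π·0.6673)/(2π)) = 18.5258 → s = 48.5258

48.5258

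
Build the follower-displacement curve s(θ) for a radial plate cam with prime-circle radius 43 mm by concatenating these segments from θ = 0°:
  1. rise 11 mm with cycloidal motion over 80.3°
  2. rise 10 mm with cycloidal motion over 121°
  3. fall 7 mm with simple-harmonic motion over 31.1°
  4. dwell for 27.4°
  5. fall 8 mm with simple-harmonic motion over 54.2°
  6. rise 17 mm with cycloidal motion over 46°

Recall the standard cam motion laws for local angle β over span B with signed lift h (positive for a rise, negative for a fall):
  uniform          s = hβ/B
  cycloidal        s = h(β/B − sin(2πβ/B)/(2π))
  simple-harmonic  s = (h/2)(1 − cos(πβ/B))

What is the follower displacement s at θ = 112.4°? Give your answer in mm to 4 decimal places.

seg 1 [0°–80.3°] cycloidal, h=11: full span → s += 11 → s = 11.0000
seg 2 [80.3°–201.3°] cycloidal, h=10: θ=112.4° here. β=32.1, B=121. 10·(0.2653 − sin(2π·0.2653)/(2π)) = 1.0687 → s = 12.0687

12.0687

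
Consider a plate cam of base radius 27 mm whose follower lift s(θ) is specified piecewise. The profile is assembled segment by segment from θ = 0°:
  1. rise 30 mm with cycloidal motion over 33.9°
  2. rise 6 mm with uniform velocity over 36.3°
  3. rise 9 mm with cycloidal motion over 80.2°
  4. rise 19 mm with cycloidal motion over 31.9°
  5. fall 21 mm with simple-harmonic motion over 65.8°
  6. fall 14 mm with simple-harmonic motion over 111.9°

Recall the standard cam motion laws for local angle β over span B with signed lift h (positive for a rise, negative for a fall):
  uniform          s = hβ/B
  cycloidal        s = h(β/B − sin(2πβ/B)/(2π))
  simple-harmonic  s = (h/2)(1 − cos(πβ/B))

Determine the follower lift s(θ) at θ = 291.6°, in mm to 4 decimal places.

seg 1 [0°–33.9°] cycloidal, h=30: full span → s += 30 → s = 30.0000
seg 2 [33.9°–70.2°] uniform, h=6: full span → s += 6 → s = 36.0000
seg 3 [70.2°–150.4°] cycloidal, h=9: full span → s += 9 → s = 45.0000
seg 4 [150.4°–182.3°] cycloidal, h=19: full span → s += 19 → s = 64.0000
seg 5 [182.3°–248.1°] simple-harmonic, h=-21: full span → s += -21 → s = 43.0000
seg 6 [248.1°–360°] simple-harmonic, h=-14: θ=291.6° here. β=43.5, B=111.9. -14/2·(1 − cos(π·0.3887)) = -4.6028 → s = 38.3972

38.3972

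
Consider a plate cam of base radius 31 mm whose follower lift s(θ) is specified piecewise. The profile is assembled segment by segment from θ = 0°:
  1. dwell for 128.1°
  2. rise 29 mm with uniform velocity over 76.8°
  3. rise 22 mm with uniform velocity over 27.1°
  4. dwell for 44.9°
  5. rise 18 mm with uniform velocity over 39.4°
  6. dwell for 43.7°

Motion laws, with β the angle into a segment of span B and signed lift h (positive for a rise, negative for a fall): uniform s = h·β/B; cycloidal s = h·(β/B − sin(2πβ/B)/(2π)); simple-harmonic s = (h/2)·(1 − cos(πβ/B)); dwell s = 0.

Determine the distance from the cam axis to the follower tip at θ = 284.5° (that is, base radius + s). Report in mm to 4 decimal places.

seg 1 [0°–128.1°] dwell: s stays 0.0000
seg 2 [128.1°–204.9°] uniform, h=29: full span → s += 29 → s = 29.0000
seg 3 [204.9°–232°] uniform, h=22: full span → s += 22 → s = 51.0000
seg 4 [232°–276.9°] dwell: s stays 51.0000
seg 5 [276.9°–316.3°] uniform, h=18: θ=284.5° here. β=7.6, B=39.4. 18·7.6/39.4 = 3.4721 → s = 54.4721
radial distance = base radius + s = 31 + 54.4721 = 85.4721

85.4721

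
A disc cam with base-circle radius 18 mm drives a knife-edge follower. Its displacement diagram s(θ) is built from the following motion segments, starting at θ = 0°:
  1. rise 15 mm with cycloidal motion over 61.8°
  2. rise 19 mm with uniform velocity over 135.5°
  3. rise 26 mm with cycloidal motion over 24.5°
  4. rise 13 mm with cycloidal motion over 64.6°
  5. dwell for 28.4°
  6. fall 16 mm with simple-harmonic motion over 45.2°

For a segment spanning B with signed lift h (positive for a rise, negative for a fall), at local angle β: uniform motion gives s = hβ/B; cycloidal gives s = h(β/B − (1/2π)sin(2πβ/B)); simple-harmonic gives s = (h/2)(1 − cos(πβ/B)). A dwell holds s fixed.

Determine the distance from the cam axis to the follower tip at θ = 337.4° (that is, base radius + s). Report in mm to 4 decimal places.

seg 1 [0°–61.8°] cycloidal, h=15: full span → s += 15 → s = 15.0000
seg 2 [61.8°–197.3°] uniform, h=19: full span → s += 19 → s = 34.0000
seg 3 [197.3°–221.8°] cycloidal, h=26: full span → s += 26 → s = 60.0000
seg 4 [221.8°–286.4°] cycloidal, h=13: full span → s += 13 → s = 73.0000
seg 5 [286.4°–314.8°] dwell: s stays 73.0000
seg 6 [314.8°–360°] simple-harmonic, h=-16: θ=337.4° here. β=22.6, B=45.2. -16/2·(1 − cos(π·0.5000)) = -8.0000 → s = 65.0000
radial distance = base radius + s = 18 + 65.0000 = 83.0000

83.0000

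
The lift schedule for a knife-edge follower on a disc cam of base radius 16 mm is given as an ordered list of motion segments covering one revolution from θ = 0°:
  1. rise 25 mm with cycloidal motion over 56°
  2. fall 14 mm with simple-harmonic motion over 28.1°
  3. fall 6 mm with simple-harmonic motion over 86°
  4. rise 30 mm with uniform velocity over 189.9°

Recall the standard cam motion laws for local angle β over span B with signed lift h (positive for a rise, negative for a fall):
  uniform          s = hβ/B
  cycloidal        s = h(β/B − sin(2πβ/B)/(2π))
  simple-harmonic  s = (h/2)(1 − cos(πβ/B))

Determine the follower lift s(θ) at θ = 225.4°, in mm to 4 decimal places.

seg 1 [0°–56°] cycloidal, h=25: full span → s += 25 → s = 25.0000
seg 2 [56°–84.1°] simple-harmonic, h=-14: full span → s += -14 → s = 11.0000
seg 3 [84.1°–170.1°] simple-harmonic, h=-6: full span → s += -6 → s = 5.0000
seg 4 [170.1°–360°] uniform, h=30: θ=225.4° here. β=55.3, B=189.9. 30·55.3/189.9 = 8.7362 → s = 13.7362

13.7362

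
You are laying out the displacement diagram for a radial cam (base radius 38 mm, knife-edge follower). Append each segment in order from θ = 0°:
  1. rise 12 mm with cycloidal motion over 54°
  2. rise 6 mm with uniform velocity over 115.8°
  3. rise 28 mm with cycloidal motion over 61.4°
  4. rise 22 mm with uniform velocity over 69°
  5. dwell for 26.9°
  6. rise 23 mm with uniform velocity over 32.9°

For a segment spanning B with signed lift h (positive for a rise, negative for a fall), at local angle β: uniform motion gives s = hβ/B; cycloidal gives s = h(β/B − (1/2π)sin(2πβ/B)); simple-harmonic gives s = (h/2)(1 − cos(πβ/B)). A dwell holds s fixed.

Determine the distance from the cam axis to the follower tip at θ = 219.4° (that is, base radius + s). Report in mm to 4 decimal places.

seg 1 [0°–54°] cycloidal, h=12: full span → s += 12 → s = 12.0000
seg 2 [54°–169.8°] uniform, h=6: full span → s += 6 → s = 18.0000
seg 3 [169.8°–231.2°] cycloidal, h=28: θ=219.4° here. β=49.6, B=61.4. 28·(0.8078 − sin(2π·0.8078)/(2π)) = 26.7844 → s = 44.7844
radial distance = base radius + s = 38 + 44.7844 = 82.7844

82.7844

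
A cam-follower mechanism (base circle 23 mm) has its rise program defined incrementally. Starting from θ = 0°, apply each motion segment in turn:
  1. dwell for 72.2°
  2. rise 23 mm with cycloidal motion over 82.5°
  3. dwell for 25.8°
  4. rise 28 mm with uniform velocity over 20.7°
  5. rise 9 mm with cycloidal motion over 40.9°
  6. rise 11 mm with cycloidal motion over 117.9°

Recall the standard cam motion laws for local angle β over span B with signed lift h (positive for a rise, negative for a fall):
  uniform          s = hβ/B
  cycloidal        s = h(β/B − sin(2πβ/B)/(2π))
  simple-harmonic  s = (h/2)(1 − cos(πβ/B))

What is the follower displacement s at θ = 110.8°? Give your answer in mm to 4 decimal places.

seg 1 [0°–72.2°] dwell: s stays 0.0000
seg 2 [72.2°–154.7°] cycloidal, h=23: θ=110.8° here. β=38.6, B=82.5. 23·(0.4679 − sin(2π·0.4679)/(2π)) = 10.0274 → s = 10.0274

10.0274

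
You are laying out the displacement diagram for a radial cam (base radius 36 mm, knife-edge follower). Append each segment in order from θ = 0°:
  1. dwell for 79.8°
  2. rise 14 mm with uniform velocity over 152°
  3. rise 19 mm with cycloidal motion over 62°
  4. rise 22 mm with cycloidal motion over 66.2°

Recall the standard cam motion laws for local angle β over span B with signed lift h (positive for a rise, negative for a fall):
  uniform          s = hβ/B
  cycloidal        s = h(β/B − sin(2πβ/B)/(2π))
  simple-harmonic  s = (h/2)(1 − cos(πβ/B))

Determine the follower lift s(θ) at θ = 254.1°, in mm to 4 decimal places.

seg 1 [0°–79.8°] dwell: s stays 0.0000
seg 2 [79.8°–231.8°] uniform, h=14: full span → s += 14 → s = 14.0000
seg 3 [231.8°–293.8°] cycloidal, h=19: θ=254.1° here. β=22.3, B=62. 19·(0.3597 − sin(2π·0.3597)/(2π)) = 4.5000 → s = 18.5000

18.5000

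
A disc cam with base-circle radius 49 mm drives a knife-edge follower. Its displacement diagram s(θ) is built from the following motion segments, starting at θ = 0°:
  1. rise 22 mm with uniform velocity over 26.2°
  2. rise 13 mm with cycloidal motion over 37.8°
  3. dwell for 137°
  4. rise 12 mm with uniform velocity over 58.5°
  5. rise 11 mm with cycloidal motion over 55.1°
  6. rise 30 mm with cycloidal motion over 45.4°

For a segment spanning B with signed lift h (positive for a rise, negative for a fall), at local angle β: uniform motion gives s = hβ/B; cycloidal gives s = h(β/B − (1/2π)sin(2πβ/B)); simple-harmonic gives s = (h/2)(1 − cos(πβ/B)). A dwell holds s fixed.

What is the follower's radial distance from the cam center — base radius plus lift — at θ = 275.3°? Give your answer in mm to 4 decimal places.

seg 1 [0°–26.2°] uniform, h=22: full span → s += 22 → s = 22.0000
seg 2 [26.2°–64°] cycloidal, h=13: full span → s += 13 → s = 35.0000
seg 3 [64°–201°] dwell: s stays 35.0000
seg 4 [201°–259.5°] uniform, h=12: full span → s += 12 → s = 47.0000
seg 5 [259.5°–314.6°] cycloidal, h=11: θ=275.3° here. β=15.8, B=55.1. 11·(0.2868 − sin(2π·0.2868)/(2π)) = 1.4500 → s = 48.4500
radial distance = base radius + s = 49 + 48.4500 = 97.4500

97.4500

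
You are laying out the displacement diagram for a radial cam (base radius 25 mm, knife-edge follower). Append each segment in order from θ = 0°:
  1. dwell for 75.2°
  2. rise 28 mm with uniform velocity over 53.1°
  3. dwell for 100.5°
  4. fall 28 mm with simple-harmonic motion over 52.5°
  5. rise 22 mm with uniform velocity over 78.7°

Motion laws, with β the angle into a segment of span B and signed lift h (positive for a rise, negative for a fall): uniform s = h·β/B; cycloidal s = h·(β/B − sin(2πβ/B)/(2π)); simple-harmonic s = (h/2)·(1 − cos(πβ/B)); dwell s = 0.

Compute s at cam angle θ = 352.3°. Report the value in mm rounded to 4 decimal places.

seg 1 [0°–75.2°] dwell: s stays 0.0000
seg 2 [75.2°–128.3°] uniform, h=28: full span → s += 28 → s = 28.0000
seg 3 [128.3°–228.8°] dwell: s stays 28.0000
seg 4 [228.8°–281.3°] simple-harmonic, h=-28: full span → s += -28 → s = 0.0000
seg 5 [281.3°–360°] uniform, h=22: θ=352.3° here. β=71, B=78.7. 22·71/78.7 = 19.8475 → s = 19.8475

19.8475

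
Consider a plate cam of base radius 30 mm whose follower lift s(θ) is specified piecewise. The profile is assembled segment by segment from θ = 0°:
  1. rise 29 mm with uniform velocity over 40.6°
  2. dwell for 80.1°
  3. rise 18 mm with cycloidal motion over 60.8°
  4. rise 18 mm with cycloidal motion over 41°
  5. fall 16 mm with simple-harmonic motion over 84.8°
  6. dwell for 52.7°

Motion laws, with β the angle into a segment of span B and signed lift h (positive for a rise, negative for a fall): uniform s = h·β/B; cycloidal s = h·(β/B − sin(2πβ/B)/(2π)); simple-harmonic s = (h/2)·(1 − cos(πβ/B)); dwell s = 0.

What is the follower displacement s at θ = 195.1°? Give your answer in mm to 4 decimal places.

seg 1 [0°–40.6°] uniform, h=29: full span → s += 29 → s = 29.0000
seg 2 [40.6°–120.7°] dwell: s stays 29.0000
seg 3 [120.7°–181.5°] cycloidal, h=18: full span → s += 18 → s = 47.0000
seg 4 [181.5°–222.5°] cycloidal, h=18: θ=195.1° here. β=13.6, B=41. 18·(0.3317 − sin(2π·0.3317)/(2π)) = 3.4752 → s = 50.4752

50.4752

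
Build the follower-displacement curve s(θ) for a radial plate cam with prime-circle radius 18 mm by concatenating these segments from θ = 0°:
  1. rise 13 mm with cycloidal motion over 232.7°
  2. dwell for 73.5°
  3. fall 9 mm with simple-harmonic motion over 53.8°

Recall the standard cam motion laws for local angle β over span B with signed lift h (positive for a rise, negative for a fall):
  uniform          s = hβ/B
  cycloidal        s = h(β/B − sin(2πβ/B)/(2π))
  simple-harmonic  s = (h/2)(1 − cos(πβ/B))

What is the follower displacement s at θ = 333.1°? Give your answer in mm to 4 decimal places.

seg 1 [0°–232.7°] cycloidal, h=13: full span → s += 13 → s = 13.0000
seg 2 [232.7°–306.2°] dwell: s stays 13.0000
seg 3 [306.2°–360°] simple-harmonic, h=-9: θ=333.1° here. β=26.9, B=53.8. -9/2·(1 − cos(π·0.5000)) = -4.5000 → s = 8.5000

8.5000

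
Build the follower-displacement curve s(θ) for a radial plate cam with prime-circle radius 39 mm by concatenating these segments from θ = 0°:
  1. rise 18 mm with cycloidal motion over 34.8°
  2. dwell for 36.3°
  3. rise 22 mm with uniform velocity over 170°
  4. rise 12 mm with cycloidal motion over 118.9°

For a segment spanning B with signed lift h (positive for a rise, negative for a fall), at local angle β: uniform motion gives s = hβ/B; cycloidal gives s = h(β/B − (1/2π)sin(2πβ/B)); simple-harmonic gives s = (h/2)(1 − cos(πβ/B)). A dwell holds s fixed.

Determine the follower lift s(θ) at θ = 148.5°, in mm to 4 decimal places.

seg 1 [0°–34.8°] cycloidal, h=18: full span → s += 18 → s = 18.0000
seg 2 [34.8°–71.1°] dwell: s stays 18.0000
seg 3 [71.1°–241.1°] uniform, h=22: θ=148.5° here. β=77.4, B=170. 22·77.4/170 = 10.0165 → s = 28.0165

28.0165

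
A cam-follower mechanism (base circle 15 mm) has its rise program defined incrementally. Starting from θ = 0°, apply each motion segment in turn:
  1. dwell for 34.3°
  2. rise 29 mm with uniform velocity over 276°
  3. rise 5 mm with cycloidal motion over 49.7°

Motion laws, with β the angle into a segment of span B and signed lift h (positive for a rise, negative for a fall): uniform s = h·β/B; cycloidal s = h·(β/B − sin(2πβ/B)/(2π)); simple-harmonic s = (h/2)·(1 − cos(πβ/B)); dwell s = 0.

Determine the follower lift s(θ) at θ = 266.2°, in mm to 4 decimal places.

seg 1 [0°–34.3°] dwell: s stays 0.0000
seg 2 [34.3°–310.3°] uniform, h=29: θ=266.2° here. β=231.9, B=276. 29·231.9/276 = 24.3663 → s = 24.3663

24.3663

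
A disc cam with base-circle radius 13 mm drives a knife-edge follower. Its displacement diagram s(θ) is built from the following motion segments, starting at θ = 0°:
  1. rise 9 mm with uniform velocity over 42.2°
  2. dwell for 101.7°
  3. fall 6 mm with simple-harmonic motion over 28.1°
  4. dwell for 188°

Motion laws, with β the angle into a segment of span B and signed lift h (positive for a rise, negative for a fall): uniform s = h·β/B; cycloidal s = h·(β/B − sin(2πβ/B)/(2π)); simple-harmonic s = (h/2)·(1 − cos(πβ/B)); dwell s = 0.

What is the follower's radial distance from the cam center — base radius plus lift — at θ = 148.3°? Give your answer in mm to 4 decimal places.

seg 1 [0°–42.2°] uniform, h=9: full span → s += 9 → s = 9.0000
seg 2 [42.2°–143.9°] dwell: s stays 9.0000
seg 3 [143.9°–172°] simple-harmonic, h=-6: θ=148.3° here. β=4.4, B=28.1. -6/2·(1 − cos(π·0.1566)) = -0.3557 → s = 8.6443
radial distance = base radius + s = 13 + 8.6443 = 21.6443

21.6443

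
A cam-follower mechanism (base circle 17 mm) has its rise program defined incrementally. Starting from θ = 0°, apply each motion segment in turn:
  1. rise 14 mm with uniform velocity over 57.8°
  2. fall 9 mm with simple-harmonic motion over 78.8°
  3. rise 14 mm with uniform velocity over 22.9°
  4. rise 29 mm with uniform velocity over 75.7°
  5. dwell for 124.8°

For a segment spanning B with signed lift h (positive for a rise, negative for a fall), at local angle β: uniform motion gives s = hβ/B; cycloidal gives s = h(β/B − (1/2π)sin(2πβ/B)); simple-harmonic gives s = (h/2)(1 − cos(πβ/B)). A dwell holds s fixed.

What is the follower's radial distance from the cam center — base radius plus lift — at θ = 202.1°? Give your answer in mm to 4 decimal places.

seg 1 [0°–57.8°] uniform, h=14: full span → s += 14 → s = 14.0000
seg 2 [57.8°–136.6°] simple-harmonic, h=-9: full span → s += -9 → s = 5.0000
seg 3 [136.6°–159.5°] uniform, h=14: full span → s += 14 → s = 19.0000
seg 4 [159.5°–235.2°] uniform, h=29: θ=202.1° here. β=42.6, B=75.7. 29·42.6/75.7 = 16.3197 → s = 35.3197
radial distance = base radius + s = 17 + 35.3197 = 52.3197

52.3197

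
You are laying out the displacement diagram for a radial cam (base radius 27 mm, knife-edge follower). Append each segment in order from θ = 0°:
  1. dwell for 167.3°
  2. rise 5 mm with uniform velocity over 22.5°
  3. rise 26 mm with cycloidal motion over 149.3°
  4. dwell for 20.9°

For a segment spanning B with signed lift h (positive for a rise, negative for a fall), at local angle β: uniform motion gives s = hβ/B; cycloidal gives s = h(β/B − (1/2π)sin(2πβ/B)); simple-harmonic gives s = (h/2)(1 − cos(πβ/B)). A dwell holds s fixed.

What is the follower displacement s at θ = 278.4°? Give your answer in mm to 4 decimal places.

seg 1 [0°–167.3°] dwell: s stays 0.0000
seg 2 [167.3°–189.8°] uniform, h=5: full span → s += 5 → s = 5.0000
seg 3 [189.8°–339.1°] cycloidal, h=26: θ=278.4° here. β=88.6, B=149.3. 26·(0.5934 − sin(2π·0.5934)/(2π)) = 17.7215 → s = 22.7215

22.7215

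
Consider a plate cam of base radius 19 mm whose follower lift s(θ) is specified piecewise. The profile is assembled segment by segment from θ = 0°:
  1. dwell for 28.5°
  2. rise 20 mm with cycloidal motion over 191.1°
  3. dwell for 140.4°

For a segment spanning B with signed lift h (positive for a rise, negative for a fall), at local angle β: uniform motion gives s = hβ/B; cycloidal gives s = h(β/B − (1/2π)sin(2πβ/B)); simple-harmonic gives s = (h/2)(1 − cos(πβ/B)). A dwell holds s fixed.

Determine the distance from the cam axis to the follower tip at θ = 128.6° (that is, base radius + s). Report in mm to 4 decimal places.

seg 1 [0°–28.5°] dwell: s stays 0.0000
seg 2 [28.5°–219.6°] cycloidal, h=20: θ=128.6° here. β=100.1, B=191.1. 20·(0.5238 − sin(2π·0.5238)/(2π)) = 10.9506 → s = 10.9506
radial distance = base radius + s = 19 + 10.9506 = 29.9506

29.9506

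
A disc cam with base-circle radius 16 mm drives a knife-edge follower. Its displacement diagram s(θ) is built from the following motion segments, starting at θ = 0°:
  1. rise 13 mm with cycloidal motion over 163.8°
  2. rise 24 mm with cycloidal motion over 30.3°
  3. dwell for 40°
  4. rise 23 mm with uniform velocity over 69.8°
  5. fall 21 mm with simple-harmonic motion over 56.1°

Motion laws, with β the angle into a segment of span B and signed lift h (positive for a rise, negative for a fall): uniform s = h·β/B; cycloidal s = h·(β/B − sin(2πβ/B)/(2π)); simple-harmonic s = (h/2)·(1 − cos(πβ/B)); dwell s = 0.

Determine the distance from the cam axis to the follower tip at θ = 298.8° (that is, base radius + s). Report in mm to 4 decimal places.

seg 1 [0°–163.8°] cycloidal, h=13: full span → s += 13 → s = 13.0000
seg 2 [163.8°–194.1°] cycloidal, h=24: full span → s += 24 → s = 37.0000
seg 3 [194.1°–234.1°] dwell: s stays 37.0000
seg 4 [234.1°–303.9°] uniform, h=23: θ=298.8° here. β=64.7, B=69.8. 23·64.7/69.8 = 21.3195 → s = 58.3195
radial distance = base radius + s = 16 + 58.3195 = 74.3195

74.3195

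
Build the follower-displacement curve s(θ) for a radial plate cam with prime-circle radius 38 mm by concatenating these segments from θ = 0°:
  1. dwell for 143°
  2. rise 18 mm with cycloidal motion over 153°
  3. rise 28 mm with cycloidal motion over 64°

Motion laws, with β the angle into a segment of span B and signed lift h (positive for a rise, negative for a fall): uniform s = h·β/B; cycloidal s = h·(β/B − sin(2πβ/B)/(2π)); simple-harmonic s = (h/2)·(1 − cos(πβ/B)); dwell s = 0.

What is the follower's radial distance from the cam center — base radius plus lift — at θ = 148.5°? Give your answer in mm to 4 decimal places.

seg 1 [0°–143°] dwell: s stays 0.0000
seg 2 [143°–296°] cycloidal, h=18: θ=148.5° here. β=5.5, B=153. 18·(0.0359 − sin(2π·0.0359)/(2π)) = 0.0055 → s = 0.0055
radial distance = base radius + s = 38 + 0.0055 = 38.0055

38.0055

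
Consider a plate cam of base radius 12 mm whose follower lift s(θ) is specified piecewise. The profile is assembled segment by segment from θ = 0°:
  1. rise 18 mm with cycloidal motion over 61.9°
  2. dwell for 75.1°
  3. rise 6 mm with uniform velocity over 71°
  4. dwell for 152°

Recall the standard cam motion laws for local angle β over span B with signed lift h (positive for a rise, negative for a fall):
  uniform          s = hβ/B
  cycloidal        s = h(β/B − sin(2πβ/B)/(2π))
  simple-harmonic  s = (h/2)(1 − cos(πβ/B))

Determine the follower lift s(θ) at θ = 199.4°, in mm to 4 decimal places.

seg 1 [0°–61.9°] cycloidal, h=18: full span → s += 18 → s = 18.0000
seg 2 [61.9°–137°] dwell: s stays 18.0000
seg 3 [137°–208°] uniform, h=6: θ=199.4° here. β=62.4, B=71. 6·62.4/71 = 5.2732 → s = 23.2732

23.2732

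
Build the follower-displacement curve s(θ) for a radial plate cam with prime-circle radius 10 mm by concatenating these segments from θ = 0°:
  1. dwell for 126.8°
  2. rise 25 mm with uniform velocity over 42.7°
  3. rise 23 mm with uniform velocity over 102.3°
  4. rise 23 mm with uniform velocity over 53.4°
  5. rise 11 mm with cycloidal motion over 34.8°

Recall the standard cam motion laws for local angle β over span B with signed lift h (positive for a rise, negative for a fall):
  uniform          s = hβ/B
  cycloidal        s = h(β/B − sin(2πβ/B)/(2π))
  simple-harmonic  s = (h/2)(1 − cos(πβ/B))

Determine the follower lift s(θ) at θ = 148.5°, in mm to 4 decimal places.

seg 1 [0°–126.8°] dwell: s stays 0.0000
seg 2 [126.8°–169.5°] uniform, h=25: θ=148.5° here. β=21.7, B=42.7. 25·21.7/42.7 = 12.7049 → s = 12.7049

12.7049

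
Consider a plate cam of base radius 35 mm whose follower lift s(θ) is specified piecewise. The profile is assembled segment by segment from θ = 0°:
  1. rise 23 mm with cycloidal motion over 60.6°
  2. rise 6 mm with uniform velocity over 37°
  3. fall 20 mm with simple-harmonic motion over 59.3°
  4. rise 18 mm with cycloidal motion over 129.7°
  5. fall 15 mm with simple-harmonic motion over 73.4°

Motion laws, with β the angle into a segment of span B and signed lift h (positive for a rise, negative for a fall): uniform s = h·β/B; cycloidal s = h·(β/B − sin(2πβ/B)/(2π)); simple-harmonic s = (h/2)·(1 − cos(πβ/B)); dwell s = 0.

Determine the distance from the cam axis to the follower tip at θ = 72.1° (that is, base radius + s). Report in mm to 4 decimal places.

seg 1 [0°–60.6°] cycloidal, h=23: full span → s += 23 → s = 23.0000
seg 2 [60.6°–97.6°] uniform, h=6: θ=72.1° here. β=11.5, B=37. 6·11.5/37 = 1.8649 → s = 24.8649
radial distance = base radius + s = 35 + 24.8649 = 59.8649

59.8649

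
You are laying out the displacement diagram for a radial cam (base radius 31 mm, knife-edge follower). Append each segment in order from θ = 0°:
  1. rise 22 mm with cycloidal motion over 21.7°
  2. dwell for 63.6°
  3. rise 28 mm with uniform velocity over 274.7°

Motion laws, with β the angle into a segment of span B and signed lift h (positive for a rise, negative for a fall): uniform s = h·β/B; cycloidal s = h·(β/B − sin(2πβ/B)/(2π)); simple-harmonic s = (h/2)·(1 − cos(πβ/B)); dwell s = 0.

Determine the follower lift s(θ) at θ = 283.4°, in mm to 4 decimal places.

seg 1 [0°–21.7°] cycloidal, h=22: full span → s += 22 → s = 22.0000
seg 2 [21.7°–85.3°] dwell: s stays 22.0000
seg 3 [85.3°–360°] uniform, h=28: θ=283.4° here. β=198.1, B=274.7. 28·198.1/274.7 = 20.1922 → s = 42.1922

42.1922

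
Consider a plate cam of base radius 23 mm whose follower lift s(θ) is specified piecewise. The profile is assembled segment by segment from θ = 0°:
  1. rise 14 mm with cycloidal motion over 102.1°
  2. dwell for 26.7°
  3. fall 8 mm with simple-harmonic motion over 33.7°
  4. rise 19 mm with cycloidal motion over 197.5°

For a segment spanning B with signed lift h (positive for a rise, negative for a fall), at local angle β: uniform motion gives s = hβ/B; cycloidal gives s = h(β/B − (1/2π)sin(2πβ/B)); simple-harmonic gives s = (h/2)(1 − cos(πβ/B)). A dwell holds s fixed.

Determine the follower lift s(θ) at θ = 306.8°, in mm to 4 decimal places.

seg 1 [0°–102.1°] cycloidal, h=14: full span → s += 14 → s = 14.0000
seg 2 [102.1°–128.8°] dwell: s stays 14.0000
seg 3 [128.8°–162.5°] simple-harmonic, h=-8: full span → s += -8 → s = 6.0000
seg 4 [162.5°–360°] cycloidal, h=19: θ=306.8° here. β=144.3, B=197.5. 19·(0.7306 − sin(2π·0.7306)/(2π)) = 16.8836 → s = 22.8836

22.8836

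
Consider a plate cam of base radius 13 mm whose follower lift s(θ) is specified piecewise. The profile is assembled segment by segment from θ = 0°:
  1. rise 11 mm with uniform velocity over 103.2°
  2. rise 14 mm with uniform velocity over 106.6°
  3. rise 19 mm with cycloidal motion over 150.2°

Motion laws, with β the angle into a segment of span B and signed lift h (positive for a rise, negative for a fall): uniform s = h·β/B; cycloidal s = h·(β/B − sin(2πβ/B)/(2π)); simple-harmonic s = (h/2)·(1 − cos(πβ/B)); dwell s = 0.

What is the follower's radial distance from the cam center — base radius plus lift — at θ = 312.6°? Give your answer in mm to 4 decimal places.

seg 1 [0°–103.2°] uniform, h=11: full span → s += 11 → s = 11.0000
seg 2 [103.2°–209.8°] uniform, h=14: full span → s += 14 → s = 25.0000
seg 3 [209.8°–360°] cycloidal, h=19: θ=312.6° here. β=102.8, B=150.2. 19·(0.6844 − sin(2π·0.6844)/(2π)) = 15.7748 → s = 40.7748
radial distance = base radius + s = 13 + 40.7748 = 53.7748

53.7748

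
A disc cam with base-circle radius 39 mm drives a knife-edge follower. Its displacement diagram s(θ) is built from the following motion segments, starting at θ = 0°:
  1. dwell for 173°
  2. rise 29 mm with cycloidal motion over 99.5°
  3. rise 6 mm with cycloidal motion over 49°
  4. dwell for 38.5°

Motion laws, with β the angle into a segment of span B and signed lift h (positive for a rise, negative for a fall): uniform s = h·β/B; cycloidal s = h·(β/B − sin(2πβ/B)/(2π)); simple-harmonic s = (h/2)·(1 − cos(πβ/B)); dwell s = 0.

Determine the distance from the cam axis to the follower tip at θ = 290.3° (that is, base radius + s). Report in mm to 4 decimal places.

seg 1 [0°–173°] dwell: s stays 0.0000
seg 2 [173°–272.5°] cycloidal, h=29: full span → s += 29 → s = 29.0000
seg 3 [272.5°–321.5°] cycloidal, h=6: θ=290.3° here. β=17.8, B=49. 6·(0.3633 − sin(2π·0.3633)/(2π)) = 1.4564 → s = 30.4564
radial distance = base radius + s = 39 + 30.4564 = 69.4564

69.4564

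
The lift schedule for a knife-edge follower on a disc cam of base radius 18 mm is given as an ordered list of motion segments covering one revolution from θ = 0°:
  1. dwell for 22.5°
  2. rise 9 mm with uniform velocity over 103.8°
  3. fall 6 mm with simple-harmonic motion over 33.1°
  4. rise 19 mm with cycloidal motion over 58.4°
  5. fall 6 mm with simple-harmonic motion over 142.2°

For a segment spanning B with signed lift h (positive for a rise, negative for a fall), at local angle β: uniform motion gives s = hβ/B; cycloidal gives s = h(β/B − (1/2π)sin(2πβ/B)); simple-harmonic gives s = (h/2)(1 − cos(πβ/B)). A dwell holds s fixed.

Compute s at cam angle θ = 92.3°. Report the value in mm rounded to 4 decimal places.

seg 1 [0°–22.5°] dwell: s stays 0.0000
seg 2 [22.5°–126.3°] uniform, h=9: θ=92.3° here. β=69.8, B=103.8. 9·69.8/103.8 = 6.0520 → s = 6.0520

6.0520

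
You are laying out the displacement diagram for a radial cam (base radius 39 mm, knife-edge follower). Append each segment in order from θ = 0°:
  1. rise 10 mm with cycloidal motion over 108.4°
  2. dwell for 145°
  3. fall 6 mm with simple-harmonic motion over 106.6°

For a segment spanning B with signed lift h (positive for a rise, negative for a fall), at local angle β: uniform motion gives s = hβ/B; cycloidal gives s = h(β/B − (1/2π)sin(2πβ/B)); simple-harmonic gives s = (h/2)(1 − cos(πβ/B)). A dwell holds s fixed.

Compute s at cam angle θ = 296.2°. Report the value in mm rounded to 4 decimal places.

seg 1 [0°–108.4°] cycloidal, h=10: full span → s += 10 → s = 10.0000
seg 2 [108.4°–253.4°] dwell: s stays 10.0000
seg 3 [253.4°–360°] simple-harmonic, h=-6: θ=296.2° here. β=42.8, B=106.6. -6/2·(1 − cos(π·0.4015)) = -2.0864 → s = 7.9136

7.9136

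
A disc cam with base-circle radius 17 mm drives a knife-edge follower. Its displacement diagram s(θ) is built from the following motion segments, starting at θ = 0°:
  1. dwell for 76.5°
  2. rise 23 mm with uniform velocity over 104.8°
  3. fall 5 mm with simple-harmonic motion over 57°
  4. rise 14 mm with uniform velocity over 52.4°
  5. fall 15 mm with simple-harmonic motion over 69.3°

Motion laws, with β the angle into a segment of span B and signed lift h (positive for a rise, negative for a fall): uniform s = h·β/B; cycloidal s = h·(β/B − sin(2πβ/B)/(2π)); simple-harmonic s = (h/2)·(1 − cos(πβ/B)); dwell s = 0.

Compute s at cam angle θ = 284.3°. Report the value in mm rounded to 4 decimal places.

seg 1 [0°–76.5°] dwell: s stays 0.0000
seg 2 [76.5°–181.3°] uniform, h=23: full span → s += 23 → s = 23.0000
seg 3 [181.3°–238.3°] simple-harmonic, h=-5: full span → s += -5 → s = 18.0000
seg 4 [238.3°–290.7°] uniform, h=14: θ=284.3° here. β=46, B=52.4. 14·46/52.4 = 12.2901 → s = 30.2901

30.2901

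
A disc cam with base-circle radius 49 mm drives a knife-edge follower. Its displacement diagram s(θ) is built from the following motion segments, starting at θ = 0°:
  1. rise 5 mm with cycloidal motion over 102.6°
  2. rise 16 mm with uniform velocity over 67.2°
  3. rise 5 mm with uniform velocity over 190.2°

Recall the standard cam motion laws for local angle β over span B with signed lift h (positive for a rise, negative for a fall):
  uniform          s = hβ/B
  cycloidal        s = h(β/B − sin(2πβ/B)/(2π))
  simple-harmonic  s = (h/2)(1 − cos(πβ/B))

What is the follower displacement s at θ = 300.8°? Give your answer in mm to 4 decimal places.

seg 1 [0°–102.6°] cycloidal, h=5: full span → s += 5 → s = 5.0000
seg 2 [102.6°–169.8°] uniform, h=16: full span → s += 16 → s = 21.0000
seg 3 [169.8°–360°] uniform, h=5: θ=300.8° here. β=131, B=190.2. 5·131/190.2 = 3.4437 → s = 24.4437

24.4437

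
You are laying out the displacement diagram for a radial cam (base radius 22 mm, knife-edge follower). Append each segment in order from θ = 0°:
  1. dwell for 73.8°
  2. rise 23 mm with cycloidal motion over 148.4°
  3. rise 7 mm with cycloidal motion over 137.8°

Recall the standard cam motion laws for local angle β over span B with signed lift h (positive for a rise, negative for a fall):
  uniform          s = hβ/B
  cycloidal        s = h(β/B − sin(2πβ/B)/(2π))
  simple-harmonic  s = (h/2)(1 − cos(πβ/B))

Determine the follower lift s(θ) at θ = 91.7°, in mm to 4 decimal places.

seg 1 [0°–73.8°] dwell: s stays 0.0000
seg 2 [73.8°–222.2°] cycloidal, h=23: θ=91.7° here. β=17.9, B=148.4. 23·(0.1206 − sin(2π·0.1206)/(2π)) = 0.2581 → s = 0.2581

0.2581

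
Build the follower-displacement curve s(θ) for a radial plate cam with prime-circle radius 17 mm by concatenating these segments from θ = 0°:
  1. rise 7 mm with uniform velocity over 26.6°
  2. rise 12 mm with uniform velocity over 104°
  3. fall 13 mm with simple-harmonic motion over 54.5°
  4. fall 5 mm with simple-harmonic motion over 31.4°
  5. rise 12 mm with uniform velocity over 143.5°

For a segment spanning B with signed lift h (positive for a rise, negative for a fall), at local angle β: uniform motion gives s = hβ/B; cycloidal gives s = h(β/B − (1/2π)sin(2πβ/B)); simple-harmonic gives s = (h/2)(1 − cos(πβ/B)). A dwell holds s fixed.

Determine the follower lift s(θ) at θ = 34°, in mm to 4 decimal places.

seg 1 [0°–26.6°] uniform, h=7: full span → s += 7 → s = 7.0000
seg 2 [26.6°–130.6°] uniform, h=12: θ=34° here. β=7.4, B=104. 12·7.4/104 = 0.8538 → s = 7.8538

7.8538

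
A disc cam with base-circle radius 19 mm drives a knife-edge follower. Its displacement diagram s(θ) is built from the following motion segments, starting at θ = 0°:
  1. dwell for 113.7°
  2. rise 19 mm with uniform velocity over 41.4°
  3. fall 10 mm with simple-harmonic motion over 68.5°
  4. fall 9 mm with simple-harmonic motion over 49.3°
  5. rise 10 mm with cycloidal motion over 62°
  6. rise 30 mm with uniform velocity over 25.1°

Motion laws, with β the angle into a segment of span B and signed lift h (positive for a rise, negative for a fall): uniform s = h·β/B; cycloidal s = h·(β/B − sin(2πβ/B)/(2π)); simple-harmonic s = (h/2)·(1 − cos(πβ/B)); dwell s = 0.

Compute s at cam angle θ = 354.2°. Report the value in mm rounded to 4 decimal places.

seg 1 [0°–113.7°] dwell: s stays 0.0000
seg 2 [113.7°–155.1°] uniform, h=19: full span → s += 19 → s = 19.0000
seg 3 [155.1°–223.6°] simple-harmonic, h=-10: full span → s += -10 → s = 9.0000
seg 4 [223.6°–272.9°] simple-harmonic, h=-9: full span → s += -9 → s = 0.0000
seg 5 [272.9°–334.9°] cycloidal, h=10: full span → s += 10 → s = 10.0000
seg 6 [334.9°–360°] uniform, h=30: θ=354.2° here. β=19.3, B=25.1. 30·19.3/25.1 = 23.0677 → s = 33.0677

33.0677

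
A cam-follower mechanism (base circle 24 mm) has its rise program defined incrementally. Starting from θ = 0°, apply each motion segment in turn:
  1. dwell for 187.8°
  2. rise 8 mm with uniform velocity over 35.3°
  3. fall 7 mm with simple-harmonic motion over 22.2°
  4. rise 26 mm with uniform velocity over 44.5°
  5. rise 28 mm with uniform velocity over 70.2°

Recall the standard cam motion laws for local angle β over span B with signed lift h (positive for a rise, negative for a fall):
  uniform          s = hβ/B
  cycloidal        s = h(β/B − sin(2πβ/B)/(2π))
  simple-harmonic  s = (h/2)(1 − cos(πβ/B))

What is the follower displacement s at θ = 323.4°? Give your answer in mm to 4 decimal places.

seg 1 [0°–187.8°] dwell: s stays 0.0000
seg 2 [187.8°–223.1°] uniform, h=8: full span → s += 8 → s = 8.0000
seg 3 [223.1°–245.3°] simple-harmonic, h=-7: full span → s += -7 → s = 1.0000
seg 4 [245.3°–289.8°] uniform, h=26: full span → s += 26 → s = 27.0000
seg 5 [289.8°–360°] uniform, h=28: θ=323.4° here. β=33.6, B=70.2. 28·33.6/70.2 = 13.4017 → s = 40.4017

40.4017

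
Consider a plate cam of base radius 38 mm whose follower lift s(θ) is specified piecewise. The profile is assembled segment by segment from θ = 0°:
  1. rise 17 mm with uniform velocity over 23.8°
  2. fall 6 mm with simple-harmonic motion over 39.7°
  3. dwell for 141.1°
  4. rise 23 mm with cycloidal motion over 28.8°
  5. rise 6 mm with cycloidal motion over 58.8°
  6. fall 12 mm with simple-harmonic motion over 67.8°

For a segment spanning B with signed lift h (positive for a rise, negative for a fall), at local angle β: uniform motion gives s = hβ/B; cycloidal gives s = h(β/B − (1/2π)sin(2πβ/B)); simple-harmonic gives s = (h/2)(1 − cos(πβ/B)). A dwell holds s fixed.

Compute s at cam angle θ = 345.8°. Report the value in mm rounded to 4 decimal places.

seg 1 [0°–23.8°] uniform, h=17: full span → s += 17 → s = 17.0000
seg 2 [23.8°–63.5°] simple-harmonic, h=-6: full span → s += -6 → s = 11.0000
seg 3 [63.5°–204.6°] dwell: s stays 11.0000
seg 4 [204.6°–233.4°] cycloidal, h=23: full span → s += 23 → s = 34.0000
seg 5 [233.4°–292.2°] cycloidal, h=6: full span → s += 6 → s = 40.0000
seg 6 [292.2°–360°] simple-harmonic, h=-12: θ=345.8° here. β=53.6, B=67.8. -12/2·(1 − cos(π·0.7906)) = -10.7474 → s = 29.2526

29.2526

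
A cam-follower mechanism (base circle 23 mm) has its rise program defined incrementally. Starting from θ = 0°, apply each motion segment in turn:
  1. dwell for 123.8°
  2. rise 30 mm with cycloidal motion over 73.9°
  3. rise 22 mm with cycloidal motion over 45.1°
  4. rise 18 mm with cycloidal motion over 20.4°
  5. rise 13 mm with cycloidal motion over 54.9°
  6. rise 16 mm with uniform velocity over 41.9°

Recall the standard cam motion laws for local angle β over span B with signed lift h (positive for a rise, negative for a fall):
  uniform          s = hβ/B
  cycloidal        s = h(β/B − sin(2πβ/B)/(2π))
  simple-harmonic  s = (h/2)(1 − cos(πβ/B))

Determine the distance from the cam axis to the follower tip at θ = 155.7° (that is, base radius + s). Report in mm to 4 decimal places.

seg 1 [0°–123.8°] dwell: s stays 0.0000
seg 2 [123.8°–197.7°] cycloidal, h=30: θ=155.7° here. β=31.9, B=73.9. 30·(0.4317 − sin(2π·0.4317)/(2π)) = 10.9623 → s = 10.9623
radial distance = base radius + s = 23 + 10.9623 = 33.9623

33.9623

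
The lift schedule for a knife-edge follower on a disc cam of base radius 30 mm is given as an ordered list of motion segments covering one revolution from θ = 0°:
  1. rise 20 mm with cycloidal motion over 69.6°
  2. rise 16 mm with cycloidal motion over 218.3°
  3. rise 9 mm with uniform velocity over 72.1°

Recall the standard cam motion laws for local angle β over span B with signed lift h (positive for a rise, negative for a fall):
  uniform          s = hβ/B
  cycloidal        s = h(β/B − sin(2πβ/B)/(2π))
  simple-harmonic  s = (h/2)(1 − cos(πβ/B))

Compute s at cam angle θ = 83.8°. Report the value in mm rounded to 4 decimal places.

seg 1 [0°–69.6°] cycloidal, h=20: full span → s += 20 → s = 20.0000
seg 2 [69.6°–287.9°] cycloidal, h=16: θ=83.8° here. β=14.2, B=218.3. 16·(0.0650 − sin(2π·0.0650)/(2π)) = 0.0287 → s = 20.0287

20.0287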